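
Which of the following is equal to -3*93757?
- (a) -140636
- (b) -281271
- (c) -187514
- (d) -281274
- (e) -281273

-3 * 93757 = -281271
b) -281271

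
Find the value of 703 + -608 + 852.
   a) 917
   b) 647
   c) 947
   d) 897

First: 703 + -608 = 95
Then: 95 + 852 = 947
c) 947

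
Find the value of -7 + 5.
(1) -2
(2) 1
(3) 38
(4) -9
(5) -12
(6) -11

-7 + 5 = -2
1) -2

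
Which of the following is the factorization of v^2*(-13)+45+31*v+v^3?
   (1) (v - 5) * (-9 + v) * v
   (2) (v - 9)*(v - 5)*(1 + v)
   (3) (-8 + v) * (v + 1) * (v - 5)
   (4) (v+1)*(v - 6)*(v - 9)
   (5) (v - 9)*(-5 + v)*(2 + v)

We need to factor v^2*(-13)+45+31*v+v^3.
The factored form is (v - 9)*(v - 5)*(1 + v).
2) (v - 9)*(v - 5)*(1 + v)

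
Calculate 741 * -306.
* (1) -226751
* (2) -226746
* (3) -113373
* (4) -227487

741 * -306 = -226746
2) -226746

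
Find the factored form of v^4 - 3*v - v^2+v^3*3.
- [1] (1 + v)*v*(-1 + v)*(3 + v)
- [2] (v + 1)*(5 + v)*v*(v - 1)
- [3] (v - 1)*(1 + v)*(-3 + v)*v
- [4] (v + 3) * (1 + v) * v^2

We need to factor v^4 - 3*v - v^2+v^3*3.
The factored form is (1 + v)*v*(-1 + v)*(3 + v).
1) (1 + v)*v*(-1 + v)*(3 + v)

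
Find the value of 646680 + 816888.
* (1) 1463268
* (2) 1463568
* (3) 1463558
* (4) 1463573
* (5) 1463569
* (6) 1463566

646680 + 816888 = 1463568
2) 1463568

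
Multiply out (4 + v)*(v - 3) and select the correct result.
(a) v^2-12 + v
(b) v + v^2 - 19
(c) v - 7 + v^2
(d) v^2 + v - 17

Expanding (4 + v)*(v - 3):
= v^2-12 + v
a) v^2-12 + v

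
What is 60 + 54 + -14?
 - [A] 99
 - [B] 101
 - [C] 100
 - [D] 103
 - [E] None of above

First: 60 + 54 = 114
Then: 114 + -14 = 100
C) 100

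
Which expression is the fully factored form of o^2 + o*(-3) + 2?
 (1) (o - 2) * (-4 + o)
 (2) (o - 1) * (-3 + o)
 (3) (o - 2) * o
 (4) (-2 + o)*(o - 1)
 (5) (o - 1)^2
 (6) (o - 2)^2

We need to factor o^2 + o*(-3) + 2.
The factored form is (-2 + o)*(o - 1).
4) (-2 + o)*(o - 1)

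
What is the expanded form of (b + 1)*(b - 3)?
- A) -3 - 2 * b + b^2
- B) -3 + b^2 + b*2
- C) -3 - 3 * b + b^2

Expanding (b + 1)*(b - 3):
= -3 - 2 * b + b^2
A) -3 - 2 * b + b^2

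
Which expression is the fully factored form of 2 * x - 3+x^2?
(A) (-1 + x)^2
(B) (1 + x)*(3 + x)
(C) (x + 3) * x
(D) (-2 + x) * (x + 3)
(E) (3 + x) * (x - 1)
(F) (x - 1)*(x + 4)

We need to factor 2 * x - 3+x^2.
The factored form is (3 + x) * (x - 1).
E) (3 + x) * (x - 1)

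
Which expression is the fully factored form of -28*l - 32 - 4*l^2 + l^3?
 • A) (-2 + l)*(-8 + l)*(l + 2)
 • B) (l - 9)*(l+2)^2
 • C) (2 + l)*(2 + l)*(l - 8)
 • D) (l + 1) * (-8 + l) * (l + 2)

We need to factor -28*l - 32 - 4*l^2 + l^3.
The factored form is (2 + l)*(2 + l)*(l - 8).
C) (2 + l)*(2 + l)*(l - 8)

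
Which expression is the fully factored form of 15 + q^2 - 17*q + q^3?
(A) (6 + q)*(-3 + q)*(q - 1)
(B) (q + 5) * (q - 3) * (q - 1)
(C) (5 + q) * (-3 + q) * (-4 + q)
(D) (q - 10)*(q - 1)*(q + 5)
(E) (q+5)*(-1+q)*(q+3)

We need to factor 15 + q^2 - 17*q + q^3.
The factored form is (q + 5) * (q - 3) * (q - 1).
B) (q + 5) * (q - 3) * (q - 1)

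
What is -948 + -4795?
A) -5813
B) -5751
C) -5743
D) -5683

-948 + -4795 = -5743
C) -5743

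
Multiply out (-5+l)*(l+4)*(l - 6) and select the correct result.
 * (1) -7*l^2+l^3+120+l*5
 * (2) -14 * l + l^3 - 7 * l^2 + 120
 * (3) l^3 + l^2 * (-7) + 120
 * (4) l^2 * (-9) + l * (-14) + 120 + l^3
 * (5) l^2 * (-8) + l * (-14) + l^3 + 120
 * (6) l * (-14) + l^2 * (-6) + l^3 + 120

Expanding (-5+l)*(l+4)*(l - 6):
= -14 * l + l^3 - 7 * l^2 + 120
2) -14 * l + l^3 - 7 * l^2 + 120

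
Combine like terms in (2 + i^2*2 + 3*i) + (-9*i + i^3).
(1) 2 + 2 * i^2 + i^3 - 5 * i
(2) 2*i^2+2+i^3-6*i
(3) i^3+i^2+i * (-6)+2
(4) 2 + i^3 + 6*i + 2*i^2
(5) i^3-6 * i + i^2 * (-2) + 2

Adding the polynomials and combining like terms:
(2 + i^2*2 + 3*i) + (-9*i + i^3)
= 2*i^2+2+i^3-6*i
2) 2*i^2+2+i^3-6*i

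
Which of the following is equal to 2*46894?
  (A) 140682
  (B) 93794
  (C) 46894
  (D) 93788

2 * 46894 = 93788
D) 93788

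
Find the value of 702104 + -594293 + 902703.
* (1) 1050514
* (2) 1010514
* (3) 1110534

First: 702104 + -594293 = 107811
Then: 107811 + 902703 = 1010514
2) 1010514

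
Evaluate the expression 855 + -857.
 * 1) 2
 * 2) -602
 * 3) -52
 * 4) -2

855 + -857 = -2
4) -2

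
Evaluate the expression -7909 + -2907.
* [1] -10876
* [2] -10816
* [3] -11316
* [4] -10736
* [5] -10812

-7909 + -2907 = -10816
2) -10816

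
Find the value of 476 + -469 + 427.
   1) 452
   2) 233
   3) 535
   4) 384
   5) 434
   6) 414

First: 476 + -469 = 7
Then: 7 + 427 = 434
5) 434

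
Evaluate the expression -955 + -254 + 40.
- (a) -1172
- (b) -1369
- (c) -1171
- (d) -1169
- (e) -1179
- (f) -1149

First: -955 + -254 = -1209
Then: -1209 + 40 = -1169
d) -1169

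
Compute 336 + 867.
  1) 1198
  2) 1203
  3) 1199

336 + 867 = 1203
2) 1203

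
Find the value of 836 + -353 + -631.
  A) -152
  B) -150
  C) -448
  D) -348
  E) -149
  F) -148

First: 836 + -353 = 483
Then: 483 + -631 = -148
F) -148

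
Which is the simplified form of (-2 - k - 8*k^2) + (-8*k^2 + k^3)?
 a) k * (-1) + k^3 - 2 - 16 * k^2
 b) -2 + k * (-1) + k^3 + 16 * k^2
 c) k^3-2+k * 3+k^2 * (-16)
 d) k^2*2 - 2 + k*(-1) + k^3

Adding the polynomials and combining like terms:
(-2 - k - 8*k^2) + (-8*k^2 + k^3)
= k * (-1) + k^3 - 2 - 16 * k^2
a) k * (-1) + k^3 - 2 - 16 * k^2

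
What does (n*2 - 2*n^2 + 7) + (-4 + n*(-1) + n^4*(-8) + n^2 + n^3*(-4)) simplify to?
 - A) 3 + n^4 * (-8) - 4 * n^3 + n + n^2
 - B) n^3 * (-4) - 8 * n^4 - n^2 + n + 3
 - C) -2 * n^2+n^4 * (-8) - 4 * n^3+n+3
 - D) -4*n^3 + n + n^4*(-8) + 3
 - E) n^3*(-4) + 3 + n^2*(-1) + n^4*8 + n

Adding the polynomials and combining like terms:
(n*2 - 2*n^2 + 7) + (-4 + n*(-1) + n^4*(-8) + n^2 + n^3*(-4))
= n^3 * (-4) - 8 * n^4 - n^2 + n + 3
B) n^3 * (-4) - 8 * n^4 - n^2 + n + 3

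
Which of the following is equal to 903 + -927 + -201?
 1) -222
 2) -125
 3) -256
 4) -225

First: 903 + -927 = -24
Then: -24 + -201 = -225
4) -225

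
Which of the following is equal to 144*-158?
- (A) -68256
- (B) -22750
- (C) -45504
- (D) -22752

144 * -158 = -22752
D) -22752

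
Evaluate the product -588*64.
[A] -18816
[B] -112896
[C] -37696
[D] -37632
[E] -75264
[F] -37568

-588 * 64 = -37632
D) -37632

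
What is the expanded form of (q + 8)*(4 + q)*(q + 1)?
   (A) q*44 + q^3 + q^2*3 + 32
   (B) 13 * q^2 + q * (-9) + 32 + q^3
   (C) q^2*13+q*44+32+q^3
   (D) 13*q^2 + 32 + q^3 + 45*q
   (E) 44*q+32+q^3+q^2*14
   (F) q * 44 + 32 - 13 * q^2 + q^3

Expanding (q + 8)*(4 + q)*(q + 1):
= q^2*13+q*44+32+q^3
C) q^2*13+q*44+32+q^3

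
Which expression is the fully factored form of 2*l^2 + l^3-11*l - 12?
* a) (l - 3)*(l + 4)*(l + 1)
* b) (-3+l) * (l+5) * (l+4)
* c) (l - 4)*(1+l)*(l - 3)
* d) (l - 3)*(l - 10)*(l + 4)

We need to factor 2*l^2 + l^3-11*l - 12.
The factored form is (l - 3)*(l + 4)*(l + 1).
a) (l - 3)*(l + 4)*(l + 1)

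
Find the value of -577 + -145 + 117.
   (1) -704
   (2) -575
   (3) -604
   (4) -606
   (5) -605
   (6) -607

First: -577 + -145 = -722
Then: -722 + 117 = -605
5) -605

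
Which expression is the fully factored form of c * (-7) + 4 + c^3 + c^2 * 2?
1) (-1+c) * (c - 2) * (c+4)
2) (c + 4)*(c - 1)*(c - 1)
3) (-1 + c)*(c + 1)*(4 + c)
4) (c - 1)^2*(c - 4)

We need to factor c * (-7) + 4 + c^3 + c^2 * 2.
The factored form is (c + 4)*(c - 1)*(c - 1).
2) (c + 4)*(c - 1)*(c - 1)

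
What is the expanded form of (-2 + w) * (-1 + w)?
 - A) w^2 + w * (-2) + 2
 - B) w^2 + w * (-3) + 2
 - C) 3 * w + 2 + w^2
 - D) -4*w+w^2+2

Expanding (-2 + w) * (-1 + w):
= w^2 + w * (-3) + 2
B) w^2 + w * (-3) + 2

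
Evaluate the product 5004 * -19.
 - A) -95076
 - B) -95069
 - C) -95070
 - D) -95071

5004 * -19 = -95076
A) -95076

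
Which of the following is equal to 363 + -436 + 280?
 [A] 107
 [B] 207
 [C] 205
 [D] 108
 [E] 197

First: 363 + -436 = -73
Then: -73 + 280 = 207
B) 207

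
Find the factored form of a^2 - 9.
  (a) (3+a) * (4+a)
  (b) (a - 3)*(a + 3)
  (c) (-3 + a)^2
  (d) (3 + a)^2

We need to factor a^2 - 9.
The factored form is (a - 3)*(a + 3).
b) (a - 3)*(a + 3)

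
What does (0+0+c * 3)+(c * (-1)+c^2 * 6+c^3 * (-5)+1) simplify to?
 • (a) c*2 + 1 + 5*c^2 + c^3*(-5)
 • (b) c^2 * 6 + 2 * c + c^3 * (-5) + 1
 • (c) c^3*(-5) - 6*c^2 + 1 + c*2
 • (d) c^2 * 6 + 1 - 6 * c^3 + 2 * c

Adding the polynomials and combining like terms:
(0 + 0 + c*3) + (c*(-1) + c^2*6 + c^3*(-5) + 1)
= c^2 * 6 + 2 * c + c^3 * (-5) + 1
b) c^2 * 6 + 2 * c + c^3 * (-5) + 1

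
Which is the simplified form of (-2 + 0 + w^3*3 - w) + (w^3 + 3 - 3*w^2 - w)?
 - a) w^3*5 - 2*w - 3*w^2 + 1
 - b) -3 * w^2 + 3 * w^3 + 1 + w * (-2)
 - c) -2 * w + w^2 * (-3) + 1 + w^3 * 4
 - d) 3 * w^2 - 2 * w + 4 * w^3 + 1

Adding the polynomials and combining like terms:
(-2 + 0 + w^3*3 - w) + (w^3 + 3 - 3*w^2 - w)
= -2 * w + w^2 * (-3) + 1 + w^3 * 4
c) -2 * w + w^2 * (-3) + 1 + w^3 * 4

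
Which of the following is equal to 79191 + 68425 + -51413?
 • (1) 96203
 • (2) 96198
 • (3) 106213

First: 79191 + 68425 = 147616
Then: 147616 + -51413 = 96203
1) 96203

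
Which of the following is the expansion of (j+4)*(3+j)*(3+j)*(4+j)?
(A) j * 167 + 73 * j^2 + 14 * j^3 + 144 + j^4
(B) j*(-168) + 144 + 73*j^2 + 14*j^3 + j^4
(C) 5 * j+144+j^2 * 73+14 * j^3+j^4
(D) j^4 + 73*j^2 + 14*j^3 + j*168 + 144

Expanding (j+4)*(3+j)*(3+j)*(4+j):
= j^4 + 73*j^2 + 14*j^3 + j*168 + 144
D) j^4 + 73*j^2 + 14*j^3 + j*168 + 144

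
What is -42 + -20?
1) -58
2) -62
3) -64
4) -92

-42 + -20 = -62
2) -62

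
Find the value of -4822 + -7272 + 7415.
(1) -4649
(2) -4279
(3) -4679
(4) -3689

First: -4822 + -7272 = -12094
Then: -12094 + 7415 = -4679
3) -4679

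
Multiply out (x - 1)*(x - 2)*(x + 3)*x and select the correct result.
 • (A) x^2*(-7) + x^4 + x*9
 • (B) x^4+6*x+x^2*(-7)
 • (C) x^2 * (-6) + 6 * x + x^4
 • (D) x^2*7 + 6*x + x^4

Expanding (x - 1)*(x - 2)*(x + 3)*x:
= x^4+6*x+x^2*(-7)
B) x^4+6*x+x^2*(-7)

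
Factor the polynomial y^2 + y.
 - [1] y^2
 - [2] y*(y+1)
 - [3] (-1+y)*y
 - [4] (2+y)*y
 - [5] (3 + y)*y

We need to factor y^2 + y.
The factored form is y*(y+1).
2) y*(y+1)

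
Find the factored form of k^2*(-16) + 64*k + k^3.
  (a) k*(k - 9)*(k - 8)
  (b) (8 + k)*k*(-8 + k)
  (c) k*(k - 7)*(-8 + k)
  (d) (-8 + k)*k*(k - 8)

We need to factor k^2*(-16) + 64*k + k^3.
The factored form is (-8 + k)*k*(k - 8).
d) (-8 + k)*k*(k - 8)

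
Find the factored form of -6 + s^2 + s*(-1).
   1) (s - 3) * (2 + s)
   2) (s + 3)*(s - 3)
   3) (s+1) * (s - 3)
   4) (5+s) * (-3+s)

We need to factor -6 + s^2 + s*(-1).
The factored form is (s - 3) * (2 + s).
1) (s - 3) * (2 + s)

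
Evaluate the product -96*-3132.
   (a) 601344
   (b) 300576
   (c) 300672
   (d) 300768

-96 * -3132 = 300672
c) 300672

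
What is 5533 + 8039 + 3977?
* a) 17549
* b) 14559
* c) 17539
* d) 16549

First: 5533 + 8039 = 13572
Then: 13572 + 3977 = 17549
a) 17549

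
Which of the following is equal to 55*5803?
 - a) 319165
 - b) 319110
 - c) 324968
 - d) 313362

55 * 5803 = 319165
a) 319165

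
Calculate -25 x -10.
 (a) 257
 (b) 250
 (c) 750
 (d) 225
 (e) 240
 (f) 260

-25 * -10 = 250
b) 250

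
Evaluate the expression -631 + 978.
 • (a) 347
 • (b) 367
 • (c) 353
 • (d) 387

-631 + 978 = 347
a) 347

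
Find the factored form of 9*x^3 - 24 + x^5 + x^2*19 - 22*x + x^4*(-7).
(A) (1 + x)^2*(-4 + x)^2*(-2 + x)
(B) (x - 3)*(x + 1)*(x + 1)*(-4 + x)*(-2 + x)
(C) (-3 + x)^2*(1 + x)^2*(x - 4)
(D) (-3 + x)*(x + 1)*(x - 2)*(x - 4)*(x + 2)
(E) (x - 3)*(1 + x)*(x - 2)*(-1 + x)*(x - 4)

We need to factor 9*x^3 - 24 + x^5 + x^2*19 - 22*x + x^4*(-7).
The factored form is (x - 3)*(x + 1)*(x + 1)*(-4 + x)*(-2 + x).
B) (x - 3)*(x + 1)*(x + 1)*(-4 + x)*(-2 + x)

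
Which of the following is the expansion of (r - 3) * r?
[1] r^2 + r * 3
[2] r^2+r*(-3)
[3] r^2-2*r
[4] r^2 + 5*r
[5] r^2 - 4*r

Expanding (r - 3) * r:
= r^2+r*(-3)
2) r^2+r*(-3)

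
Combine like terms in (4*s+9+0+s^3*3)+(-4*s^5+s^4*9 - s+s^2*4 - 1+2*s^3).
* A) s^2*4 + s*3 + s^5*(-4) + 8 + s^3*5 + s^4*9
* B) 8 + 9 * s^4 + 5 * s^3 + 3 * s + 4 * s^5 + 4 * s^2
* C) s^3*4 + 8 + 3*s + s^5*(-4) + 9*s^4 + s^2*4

Adding the polynomials and combining like terms:
(4*s + 9 + 0 + s^3*3) + (-4*s^5 + s^4*9 - s + s^2*4 - 1 + 2*s^3)
= s^2*4 + s*3 + s^5*(-4) + 8 + s^3*5 + s^4*9
A) s^2*4 + s*3 + s^5*(-4) + 8 + s^3*5 + s^4*9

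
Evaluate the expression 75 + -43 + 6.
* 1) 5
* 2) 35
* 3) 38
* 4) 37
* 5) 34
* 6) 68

First: 75 + -43 = 32
Then: 32 + 6 = 38
3) 38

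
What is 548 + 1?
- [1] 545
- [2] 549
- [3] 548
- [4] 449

548 + 1 = 549
2) 549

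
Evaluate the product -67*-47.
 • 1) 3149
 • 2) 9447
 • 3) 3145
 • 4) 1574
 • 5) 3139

-67 * -47 = 3149
1) 3149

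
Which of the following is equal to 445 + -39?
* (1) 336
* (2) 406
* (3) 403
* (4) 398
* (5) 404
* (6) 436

445 + -39 = 406
2) 406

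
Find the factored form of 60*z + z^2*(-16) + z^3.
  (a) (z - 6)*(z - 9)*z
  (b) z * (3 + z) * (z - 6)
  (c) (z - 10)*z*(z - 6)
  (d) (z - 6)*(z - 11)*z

We need to factor 60*z + z^2*(-16) + z^3.
The factored form is (z - 10)*z*(z - 6).
c) (z - 10)*z*(z - 6)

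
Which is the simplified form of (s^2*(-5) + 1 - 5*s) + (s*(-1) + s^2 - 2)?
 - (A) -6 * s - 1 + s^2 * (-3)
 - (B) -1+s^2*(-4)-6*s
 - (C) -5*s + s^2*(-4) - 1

Adding the polynomials and combining like terms:
(s^2*(-5) + 1 - 5*s) + (s*(-1) + s^2 - 2)
= -1+s^2*(-4)-6*s
B) -1+s^2*(-4)-6*s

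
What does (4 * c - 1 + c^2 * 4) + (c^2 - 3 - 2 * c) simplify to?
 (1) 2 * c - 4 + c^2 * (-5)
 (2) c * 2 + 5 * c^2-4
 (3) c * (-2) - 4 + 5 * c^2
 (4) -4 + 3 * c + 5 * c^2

Adding the polynomials and combining like terms:
(4*c - 1 + c^2*4) + (c^2 - 3 - 2*c)
= c * 2 + 5 * c^2-4
2) c * 2 + 5 * c^2-4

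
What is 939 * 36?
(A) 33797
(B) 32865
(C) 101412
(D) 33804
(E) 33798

939 * 36 = 33804
D) 33804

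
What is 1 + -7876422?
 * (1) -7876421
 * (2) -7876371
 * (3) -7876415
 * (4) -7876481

1 + -7876422 = -7876421
1) -7876421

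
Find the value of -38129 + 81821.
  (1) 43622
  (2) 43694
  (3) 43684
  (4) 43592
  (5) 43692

-38129 + 81821 = 43692
5) 43692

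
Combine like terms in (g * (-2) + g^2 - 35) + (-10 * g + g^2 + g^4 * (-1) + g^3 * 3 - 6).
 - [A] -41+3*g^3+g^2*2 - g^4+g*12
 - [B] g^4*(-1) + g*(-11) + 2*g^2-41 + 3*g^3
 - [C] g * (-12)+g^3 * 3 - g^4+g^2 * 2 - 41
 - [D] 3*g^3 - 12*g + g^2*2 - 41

Adding the polynomials and combining like terms:
(g*(-2) + g^2 - 35) + (-10*g + g^2 + g^4*(-1) + g^3*3 - 6)
= g * (-12)+g^3 * 3 - g^4+g^2 * 2 - 41
C) g * (-12)+g^3 * 3 - g^4+g^2 * 2 - 41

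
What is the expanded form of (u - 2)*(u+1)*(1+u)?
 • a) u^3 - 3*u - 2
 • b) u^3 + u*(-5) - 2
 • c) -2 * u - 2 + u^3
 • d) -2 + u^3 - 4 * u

Expanding (u - 2)*(u+1)*(1+u):
= u^3 - 3*u - 2
a) u^3 - 3*u - 2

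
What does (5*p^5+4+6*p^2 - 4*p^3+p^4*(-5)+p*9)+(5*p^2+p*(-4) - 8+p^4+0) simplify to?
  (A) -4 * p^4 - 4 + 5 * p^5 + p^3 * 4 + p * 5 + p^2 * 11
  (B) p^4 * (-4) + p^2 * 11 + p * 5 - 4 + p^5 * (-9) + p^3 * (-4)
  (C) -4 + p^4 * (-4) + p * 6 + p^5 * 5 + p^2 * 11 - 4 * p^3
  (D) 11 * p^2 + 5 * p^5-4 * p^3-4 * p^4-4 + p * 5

Adding the polynomials and combining like terms:
(5*p^5 + 4 + 6*p^2 - 4*p^3 + p^4*(-5) + p*9) + (5*p^2 + p*(-4) - 8 + p^4 + 0)
= 11 * p^2 + 5 * p^5-4 * p^3-4 * p^4-4 + p * 5
D) 11 * p^2 + 5 * p^5-4 * p^3-4 * p^4-4 + p * 5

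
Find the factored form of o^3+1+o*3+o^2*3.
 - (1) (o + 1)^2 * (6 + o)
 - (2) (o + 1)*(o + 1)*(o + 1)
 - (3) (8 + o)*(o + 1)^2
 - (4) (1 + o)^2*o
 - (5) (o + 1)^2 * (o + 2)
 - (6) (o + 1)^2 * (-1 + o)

We need to factor o^3+1+o*3+o^2*3.
The factored form is (o + 1)*(o + 1)*(o + 1).
2) (o + 1)*(o + 1)*(o + 1)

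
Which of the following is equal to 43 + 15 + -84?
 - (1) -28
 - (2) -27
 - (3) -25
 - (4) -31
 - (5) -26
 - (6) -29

First: 43 + 15 = 58
Then: 58 + -84 = -26
5) -26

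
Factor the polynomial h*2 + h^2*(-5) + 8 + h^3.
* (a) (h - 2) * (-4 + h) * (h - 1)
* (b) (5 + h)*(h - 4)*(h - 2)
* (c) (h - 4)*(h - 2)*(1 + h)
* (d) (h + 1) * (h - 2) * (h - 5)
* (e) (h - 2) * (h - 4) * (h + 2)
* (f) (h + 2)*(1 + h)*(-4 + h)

We need to factor h*2 + h^2*(-5) + 8 + h^3.
The factored form is (h - 4)*(h - 2)*(1 + h).
c) (h - 4)*(h - 2)*(1 + h)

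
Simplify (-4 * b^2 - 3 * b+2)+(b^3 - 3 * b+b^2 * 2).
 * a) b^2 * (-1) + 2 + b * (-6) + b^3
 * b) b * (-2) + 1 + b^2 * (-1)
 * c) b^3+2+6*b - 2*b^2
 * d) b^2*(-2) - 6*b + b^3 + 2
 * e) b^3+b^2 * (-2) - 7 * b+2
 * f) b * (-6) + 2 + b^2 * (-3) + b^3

Adding the polynomials and combining like terms:
(-4*b^2 - 3*b + 2) + (b^3 - 3*b + b^2*2)
= b^2*(-2) - 6*b + b^3 + 2
d) b^2*(-2) - 6*b + b^3 + 2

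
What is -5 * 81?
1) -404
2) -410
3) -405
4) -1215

-5 * 81 = -405
3) -405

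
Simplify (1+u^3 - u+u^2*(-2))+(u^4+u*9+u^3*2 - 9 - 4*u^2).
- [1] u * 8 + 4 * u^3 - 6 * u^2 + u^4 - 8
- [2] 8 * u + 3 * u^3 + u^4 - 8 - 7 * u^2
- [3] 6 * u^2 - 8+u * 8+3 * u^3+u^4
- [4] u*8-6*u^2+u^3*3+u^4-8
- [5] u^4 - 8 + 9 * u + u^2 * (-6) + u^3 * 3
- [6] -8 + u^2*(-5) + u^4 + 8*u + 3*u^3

Adding the polynomials and combining like terms:
(1 + u^3 - u + u^2*(-2)) + (u^4 + u*9 + u^3*2 - 9 - 4*u^2)
= u*8-6*u^2+u^3*3+u^4-8
4) u*8-6*u^2+u^3*3+u^4-8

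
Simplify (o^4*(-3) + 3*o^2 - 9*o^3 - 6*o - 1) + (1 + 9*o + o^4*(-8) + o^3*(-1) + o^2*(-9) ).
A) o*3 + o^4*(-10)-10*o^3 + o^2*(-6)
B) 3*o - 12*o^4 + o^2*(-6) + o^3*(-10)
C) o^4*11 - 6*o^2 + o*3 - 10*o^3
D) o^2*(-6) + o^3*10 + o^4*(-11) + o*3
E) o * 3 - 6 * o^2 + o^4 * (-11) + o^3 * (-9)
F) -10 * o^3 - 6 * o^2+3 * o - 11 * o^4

Adding the polynomials and combining like terms:
(o^4*(-3) + 3*o^2 - 9*o^3 - 6*o - 1) + (1 + 9*o + o^4*(-8) + o^3*(-1) + o^2*(-9))
= -10 * o^3 - 6 * o^2+3 * o - 11 * o^4
F) -10 * o^3 - 6 * o^2+3 * o - 11 * o^4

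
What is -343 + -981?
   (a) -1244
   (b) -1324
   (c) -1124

-343 + -981 = -1324
b) -1324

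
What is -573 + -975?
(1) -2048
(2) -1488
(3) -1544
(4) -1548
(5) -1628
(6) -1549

-573 + -975 = -1548
4) -1548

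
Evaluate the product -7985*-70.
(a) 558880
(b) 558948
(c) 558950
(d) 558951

-7985 * -70 = 558950
c) 558950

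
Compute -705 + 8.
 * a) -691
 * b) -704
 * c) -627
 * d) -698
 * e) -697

-705 + 8 = -697
e) -697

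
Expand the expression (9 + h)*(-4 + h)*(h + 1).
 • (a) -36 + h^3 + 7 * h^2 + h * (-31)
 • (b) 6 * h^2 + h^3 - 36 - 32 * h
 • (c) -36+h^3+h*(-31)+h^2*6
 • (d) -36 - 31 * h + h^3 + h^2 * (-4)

Expanding (9 + h)*(-4 + h)*(h + 1):
= -36+h^3+h*(-31)+h^2*6
c) -36+h^3+h*(-31)+h^2*6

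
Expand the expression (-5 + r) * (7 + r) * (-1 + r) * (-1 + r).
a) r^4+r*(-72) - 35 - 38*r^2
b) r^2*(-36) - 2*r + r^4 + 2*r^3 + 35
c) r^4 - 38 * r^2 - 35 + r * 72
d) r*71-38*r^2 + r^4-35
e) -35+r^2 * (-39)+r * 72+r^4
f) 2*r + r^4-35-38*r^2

Expanding (-5 + r) * (7 + r) * (-1 + r) * (-1 + r):
= r^4 - 38 * r^2 - 35 + r * 72
c) r^4 - 38 * r^2 - 35 + r * 72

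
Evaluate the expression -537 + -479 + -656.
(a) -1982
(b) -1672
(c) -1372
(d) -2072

First: -537 + -479 = -1016
Then: -1016 + -656 = -1672
b) -1672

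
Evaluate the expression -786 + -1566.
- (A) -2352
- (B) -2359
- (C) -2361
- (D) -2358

-786 + -1566 = -2352
A) -2352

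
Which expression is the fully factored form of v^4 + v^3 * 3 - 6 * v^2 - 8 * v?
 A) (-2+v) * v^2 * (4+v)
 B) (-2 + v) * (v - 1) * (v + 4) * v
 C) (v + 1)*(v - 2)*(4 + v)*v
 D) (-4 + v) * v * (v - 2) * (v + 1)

We need to factor v^4 + v^3 * 3 - 6 * v^2 - 8 * v.
The factored form is (v + 1)*(v - 2)*(4 + v)*v.
C) (v + 1)*(v - 2)*(4 + v)*v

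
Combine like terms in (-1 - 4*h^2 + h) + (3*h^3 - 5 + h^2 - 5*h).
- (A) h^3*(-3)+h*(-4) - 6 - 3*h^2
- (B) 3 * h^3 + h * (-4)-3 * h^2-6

Adding the polynomials and combining like terms:
(-1 - 4*h^2 + h) + (3*h^3 - 5 + h^2 - 5*h)
= 3 * h^3 + h * (-4)-3 * h^2-6
B) 3 * h^3 + h * (-4)-3 * h^2-6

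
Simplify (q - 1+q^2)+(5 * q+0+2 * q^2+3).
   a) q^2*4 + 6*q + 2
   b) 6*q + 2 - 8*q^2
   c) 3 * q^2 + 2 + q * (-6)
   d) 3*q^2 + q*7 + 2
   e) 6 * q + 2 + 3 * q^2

Adding the polynomials and combining like terms:
(q - 1 + q^2) + (5*q + 0 + 2*q^2 + 3)
= 6 * q + 2 + 3 * q^2
e) 6 * q + 2 + 3 * q^2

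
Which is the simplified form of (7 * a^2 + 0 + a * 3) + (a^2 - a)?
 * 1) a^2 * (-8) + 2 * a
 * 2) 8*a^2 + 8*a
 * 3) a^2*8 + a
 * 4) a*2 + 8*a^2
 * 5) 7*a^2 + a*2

Adding the polynomials and combining like terms:
(7*a^2 + 0 + a*3) + (a^2 - a)
= a*2 + 8*a^2
4) a*2 + 8*a^2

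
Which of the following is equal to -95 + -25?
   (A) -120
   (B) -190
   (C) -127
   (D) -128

-95 + -25 = -120
A) -120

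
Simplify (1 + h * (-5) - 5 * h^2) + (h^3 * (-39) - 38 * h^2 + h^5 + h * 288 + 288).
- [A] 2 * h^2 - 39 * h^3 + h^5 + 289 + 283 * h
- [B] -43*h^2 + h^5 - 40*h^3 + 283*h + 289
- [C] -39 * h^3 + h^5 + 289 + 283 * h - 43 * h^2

Adding the polynomials and combining like terms:
(1 + h*(-5) - 5*h^2) + (h^3*(-39) - 38*h^2 + h^5 + h*288 + 288)
= -39 * h^3 + h^5 + 289 + 283 * h - 43 * h^2
C) -39 * h^3 + h^5 + 289 + 283 * h - 43 * h^2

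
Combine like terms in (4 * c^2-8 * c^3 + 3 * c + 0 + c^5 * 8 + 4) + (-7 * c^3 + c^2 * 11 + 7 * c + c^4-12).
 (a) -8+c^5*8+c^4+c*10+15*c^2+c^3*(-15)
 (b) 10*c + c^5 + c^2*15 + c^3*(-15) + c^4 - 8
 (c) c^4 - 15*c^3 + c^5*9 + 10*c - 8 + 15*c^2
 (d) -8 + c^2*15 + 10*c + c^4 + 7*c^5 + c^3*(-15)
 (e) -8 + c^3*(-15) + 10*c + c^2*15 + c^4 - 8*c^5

Adding the polynomials and combining like terms:
(4*c^2 - 8*c^3 + 3*c + 0 + c^5*8 + 4) + (-7*c^3 + c^2*11 + 7*c + c^4 - 12)
= -8+c^5*8+c^4+c*10+15*c^2+c^3*(-15)
a) -8+c^5*8+c^4+c*10+15*c^2+c^3*(-15)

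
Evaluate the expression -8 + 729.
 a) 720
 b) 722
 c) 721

-8 + 729 = 721
c) 721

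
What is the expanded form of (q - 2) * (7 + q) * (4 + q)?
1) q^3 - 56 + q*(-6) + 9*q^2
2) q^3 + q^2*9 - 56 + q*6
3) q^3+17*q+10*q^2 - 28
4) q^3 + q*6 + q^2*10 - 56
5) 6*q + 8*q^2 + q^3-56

Expanding (q - 2) * (7 + q) * (4 + q):
= q^3 + q^2*9 - 56 + q*6
2) q^3 + q^2*9 - 56 + q*6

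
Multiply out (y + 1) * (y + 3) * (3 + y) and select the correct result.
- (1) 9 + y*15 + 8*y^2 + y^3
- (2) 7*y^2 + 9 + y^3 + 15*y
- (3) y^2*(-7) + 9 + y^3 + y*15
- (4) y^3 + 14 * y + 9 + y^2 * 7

Expanding (y + 1) * (y + 3) * (3 + y):
= 7*y^2 + 9 + y^3 + 15*y
2) 7*y^2 + 9 + y^3 + 15*y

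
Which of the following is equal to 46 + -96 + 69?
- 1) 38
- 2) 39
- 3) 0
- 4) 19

First: 46 + -96 = -50
Then: -50 + 69 = 19
4) 19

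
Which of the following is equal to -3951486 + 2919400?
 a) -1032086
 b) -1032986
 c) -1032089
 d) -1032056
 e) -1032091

-3951486 + 2919400 = -1032086
a) -1032086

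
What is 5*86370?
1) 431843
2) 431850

5 * 86370 = 431850
2) 431850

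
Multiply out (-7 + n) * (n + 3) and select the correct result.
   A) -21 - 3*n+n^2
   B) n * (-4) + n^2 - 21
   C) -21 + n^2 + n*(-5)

Expanding (-7 + n) * (n + 3):
= n * (-4) + n^2 - 21
B) n * (-4) + n^2 - 21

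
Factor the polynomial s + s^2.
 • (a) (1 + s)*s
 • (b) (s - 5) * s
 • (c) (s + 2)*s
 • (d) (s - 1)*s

We need to factor s + s^2.
The factored form is (1 + s)*s.
a) (1 + s)*s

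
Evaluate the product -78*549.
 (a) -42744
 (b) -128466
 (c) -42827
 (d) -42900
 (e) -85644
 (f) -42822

-78 * 549 = -42822
f) -42822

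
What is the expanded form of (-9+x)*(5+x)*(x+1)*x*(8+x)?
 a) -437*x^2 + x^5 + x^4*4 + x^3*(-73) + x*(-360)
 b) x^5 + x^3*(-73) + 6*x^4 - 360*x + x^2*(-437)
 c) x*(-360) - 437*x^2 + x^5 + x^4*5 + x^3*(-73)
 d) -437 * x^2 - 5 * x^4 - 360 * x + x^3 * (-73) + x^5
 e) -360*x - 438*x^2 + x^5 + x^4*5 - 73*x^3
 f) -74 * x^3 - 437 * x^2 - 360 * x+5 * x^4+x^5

Expanding (-9+x)*(5+x)*(x+1)*x*(8+x):
= x*(-360) - 437*x^2 + x^5 + x^4*5 + x^3*(-73)
c) x*(-360) - 437*x^2 + x^5 + x^4*5 + x^3*(-73)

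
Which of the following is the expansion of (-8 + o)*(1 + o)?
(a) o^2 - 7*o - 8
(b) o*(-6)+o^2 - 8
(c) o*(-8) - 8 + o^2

Expanding (-8 + o)*(1 + o):
= o^2 - 7*o - 8
a) o^2 - 7*o - 8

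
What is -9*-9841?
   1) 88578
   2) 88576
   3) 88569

-9 * -9841 = 88569
3) 88569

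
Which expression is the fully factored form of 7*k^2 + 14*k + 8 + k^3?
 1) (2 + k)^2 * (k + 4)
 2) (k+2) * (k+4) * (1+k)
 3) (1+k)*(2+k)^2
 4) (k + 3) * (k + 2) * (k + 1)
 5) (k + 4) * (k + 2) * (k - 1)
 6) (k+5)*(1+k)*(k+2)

We need to factor 7*k^2 + 14*k + 8 + k^3.
The factored form is (k+2) * (k+4) * (1+k).
2) (k+2) * (k+4) * (1+k)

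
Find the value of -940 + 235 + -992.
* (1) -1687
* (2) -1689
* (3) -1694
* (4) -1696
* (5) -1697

First: -940 + 235 = -705
Then: -705 + -992 = -1697
5) -1697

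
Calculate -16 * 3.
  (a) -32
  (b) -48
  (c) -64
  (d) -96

-16 * 3 = -48
b) -48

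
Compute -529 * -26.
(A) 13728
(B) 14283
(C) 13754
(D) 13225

-529 * -26 = 13754
C) 13754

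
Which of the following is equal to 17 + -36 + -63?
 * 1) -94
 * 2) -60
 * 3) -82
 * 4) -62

First: 17 + -36 = -19
Then: -19 + -63 = -82
3) -82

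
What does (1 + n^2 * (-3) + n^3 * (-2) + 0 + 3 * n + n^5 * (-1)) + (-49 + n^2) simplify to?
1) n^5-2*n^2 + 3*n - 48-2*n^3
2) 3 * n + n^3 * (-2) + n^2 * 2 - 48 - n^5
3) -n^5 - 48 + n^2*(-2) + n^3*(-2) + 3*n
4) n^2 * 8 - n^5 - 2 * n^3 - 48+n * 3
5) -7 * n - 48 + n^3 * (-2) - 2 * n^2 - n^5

Adding the polynomials and combining like terms:
(1 + n^2*(-3) + n^3*(-2) + 0 + 3*n + n^5*(-1)) + (-49 + n^2)
= -n^5 - 48 + n^2*(-2) + n^3*(-2) + 3*n
3) -n^5 - 48 + n^2*(-2) + n^3*(-2) + 3*n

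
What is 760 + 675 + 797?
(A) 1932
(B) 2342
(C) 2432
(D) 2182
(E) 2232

First: 760 + 675 = 1435
Then: 1435 + 797 = 2232
E) 2232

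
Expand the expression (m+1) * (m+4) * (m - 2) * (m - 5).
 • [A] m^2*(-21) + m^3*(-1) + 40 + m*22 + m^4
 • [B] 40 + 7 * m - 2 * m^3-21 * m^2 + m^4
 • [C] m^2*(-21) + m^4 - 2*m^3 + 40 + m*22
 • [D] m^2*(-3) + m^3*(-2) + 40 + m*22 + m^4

Expanding (m+1) * (m+4) * (m - 2) * (m - 5):
= m^2*(-21) + m^4 - 2*m^3 + 40 + m*22
C) m^2*(-21) + m^4 - 2*m^3 + 40 + m*22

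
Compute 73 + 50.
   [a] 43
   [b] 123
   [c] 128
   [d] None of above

73 + 50 = 123
b) 123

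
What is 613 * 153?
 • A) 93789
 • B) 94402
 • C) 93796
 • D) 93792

613 * 153 = 93789
A) 93789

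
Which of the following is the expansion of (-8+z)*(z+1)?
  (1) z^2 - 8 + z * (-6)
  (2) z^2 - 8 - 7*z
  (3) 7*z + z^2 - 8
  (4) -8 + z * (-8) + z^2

Expanding (-8+z)*(z+1):
= z^2 - 8 - 7*z
2) z^2 - 8 - 7*z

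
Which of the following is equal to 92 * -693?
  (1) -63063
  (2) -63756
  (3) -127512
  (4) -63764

92 * -693 = -63756
2) -63756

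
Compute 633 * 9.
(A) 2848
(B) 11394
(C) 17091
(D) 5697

633 * 9 = 5697
D) 5697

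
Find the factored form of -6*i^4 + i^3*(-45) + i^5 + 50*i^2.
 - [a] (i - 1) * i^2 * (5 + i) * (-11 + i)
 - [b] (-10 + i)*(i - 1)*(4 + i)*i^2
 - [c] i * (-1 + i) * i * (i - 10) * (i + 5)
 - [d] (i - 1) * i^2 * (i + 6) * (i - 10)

We need to factor -6*i^4 + i^3*(-45) + i^5 + 50*i^2.
The factored form is i * (-1 + i) * i * (i - 10) * (i + 5).
c) i * (-1 + i) * i * (i - 10) * (i + 5)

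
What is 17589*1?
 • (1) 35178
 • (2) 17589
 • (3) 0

17589 * 1 = 17589
2) 17589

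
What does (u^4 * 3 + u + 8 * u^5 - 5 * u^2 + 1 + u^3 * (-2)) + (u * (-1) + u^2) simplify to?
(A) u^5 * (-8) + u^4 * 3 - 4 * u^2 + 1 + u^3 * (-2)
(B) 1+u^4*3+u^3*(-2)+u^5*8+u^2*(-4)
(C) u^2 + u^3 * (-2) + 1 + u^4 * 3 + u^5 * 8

Adding the polynomials and combining like terms:
(u^4*3 + u + 8*u^5 - 5*u^2 + 1 + u^3*(-2)) + (u*(-1) + u^2)
= 1+u^4*3+u^3*(-2)+u^5*8+u^2*(-4)
B) 1+u^4*3+u^3*(-2)+u^5*8+u^2*(-4)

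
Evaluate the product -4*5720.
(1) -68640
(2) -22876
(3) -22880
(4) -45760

-4 * 5720 = -22880
3) -22880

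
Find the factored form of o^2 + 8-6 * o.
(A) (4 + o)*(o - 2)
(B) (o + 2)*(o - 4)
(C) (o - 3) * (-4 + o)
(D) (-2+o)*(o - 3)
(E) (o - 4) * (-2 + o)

We need to factor o^2 + 8-6 * o.
The factored form is (o - 4) * (-2 + o).
E) (o - 4) * (-2 + o)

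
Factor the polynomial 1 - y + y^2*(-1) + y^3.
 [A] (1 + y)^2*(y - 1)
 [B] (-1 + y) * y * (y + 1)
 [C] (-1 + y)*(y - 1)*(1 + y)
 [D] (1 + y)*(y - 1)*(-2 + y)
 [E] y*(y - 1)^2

We need to factor 1 - y + y^2*(-1) + y^3.
The factored form is (-1 + y)*(y - 1)*(1 + y).
C) (-1 + y)*(y - 1)*(1 + y)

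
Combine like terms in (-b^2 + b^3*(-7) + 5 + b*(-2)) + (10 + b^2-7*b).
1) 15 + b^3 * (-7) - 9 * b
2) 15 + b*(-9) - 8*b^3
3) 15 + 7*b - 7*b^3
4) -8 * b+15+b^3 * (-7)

Adding the polynomials and combining like terms:
(-b^2 + b^3*(-7) + 5 + b*(-2)) + (10 + b^2 - 7*b)
= 15 + b^3 * (-7) - 9 * b
1) 15 + b^3 * (-7) - 9 * b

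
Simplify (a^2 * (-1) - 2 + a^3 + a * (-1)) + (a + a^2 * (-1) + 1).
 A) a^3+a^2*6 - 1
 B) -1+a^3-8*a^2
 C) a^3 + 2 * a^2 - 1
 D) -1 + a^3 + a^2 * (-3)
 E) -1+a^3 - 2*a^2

Adding the polynomials and combining like terms:
(a^2*(-1) - 2 + a^3 + a*(-1)) + (a + a^2*(-1) + 1)
= -1+a^3 - 2*a^2
E) -1+a^3 - 2*a^2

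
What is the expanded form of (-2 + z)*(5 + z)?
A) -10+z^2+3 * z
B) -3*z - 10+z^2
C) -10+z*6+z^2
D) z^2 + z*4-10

Expanding (-2 + z)*(5 + z):
= -10+z^2+3 * z
A) -10+z^2+3 * z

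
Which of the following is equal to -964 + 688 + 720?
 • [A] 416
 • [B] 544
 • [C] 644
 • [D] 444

First: -964 + 688 = -276
Then: -276 + 720 = 444
D) 444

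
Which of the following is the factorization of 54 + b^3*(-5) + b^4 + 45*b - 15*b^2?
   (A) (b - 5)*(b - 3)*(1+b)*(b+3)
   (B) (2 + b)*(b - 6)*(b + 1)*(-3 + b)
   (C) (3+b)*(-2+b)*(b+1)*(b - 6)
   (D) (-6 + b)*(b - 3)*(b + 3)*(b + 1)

We need to factor 54 + b^3*(-5) + b^4 + 45*b - 15*b^2.
The factored form is (-6 + b)*(b - 3)*(b + 3)*(b + 1).
D) (-6 + b)*(b - 3)*(b + 3)*(b + 1)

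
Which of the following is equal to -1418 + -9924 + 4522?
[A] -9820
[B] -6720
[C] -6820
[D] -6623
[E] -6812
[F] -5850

First: -1418 + -9924 = -11342
Then: -11342 + 4522 = -6820
C) -6820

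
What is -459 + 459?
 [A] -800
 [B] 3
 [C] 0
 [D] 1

-459 + 459 = 0
C) 0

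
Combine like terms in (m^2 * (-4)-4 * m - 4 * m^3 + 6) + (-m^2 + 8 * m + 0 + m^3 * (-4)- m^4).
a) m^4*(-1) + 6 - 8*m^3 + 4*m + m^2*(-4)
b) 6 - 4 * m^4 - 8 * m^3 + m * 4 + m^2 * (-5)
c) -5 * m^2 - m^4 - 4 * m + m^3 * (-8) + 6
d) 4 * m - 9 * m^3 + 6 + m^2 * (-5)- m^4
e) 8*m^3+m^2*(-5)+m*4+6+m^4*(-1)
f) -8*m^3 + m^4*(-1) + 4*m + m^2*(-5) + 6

Adding the polynomials and combining like terms:
(m^2*(-4) - 4*m - 4*m^3 + 6) + (-m^2 + 8*m + 0 + m^3*(-4) - m^4)
= -8*m^3 + m^4*(-1) + 4*m + m^2*(-5) + 6
f) -8*m^3 + m^4*(-1) + 4*m + m^2*(-5) + 6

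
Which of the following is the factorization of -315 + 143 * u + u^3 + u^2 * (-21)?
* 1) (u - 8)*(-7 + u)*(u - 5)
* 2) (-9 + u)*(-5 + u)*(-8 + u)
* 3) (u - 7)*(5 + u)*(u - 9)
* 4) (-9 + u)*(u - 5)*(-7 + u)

We need to factor -315 + 143 * u + u^3 + u^2 * (-21).
The factored form is (-9 + u)*(u - 5)*(-7 + u).
4) (-9 + u)*(u - 5)*(-7 + u)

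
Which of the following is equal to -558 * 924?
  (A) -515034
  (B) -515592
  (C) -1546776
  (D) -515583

-558 * 924 = -515592
B) -515592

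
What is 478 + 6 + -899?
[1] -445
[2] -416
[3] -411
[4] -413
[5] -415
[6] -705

First: 478 + 6 = 484
Then: 484 + -899 = -415
5) -415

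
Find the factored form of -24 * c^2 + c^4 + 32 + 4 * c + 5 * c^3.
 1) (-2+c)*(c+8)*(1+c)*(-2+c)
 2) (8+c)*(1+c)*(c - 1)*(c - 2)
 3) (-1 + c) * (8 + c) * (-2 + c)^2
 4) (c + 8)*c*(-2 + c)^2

We need to factor -24 * c^2 + c^4 + 32 + 4 * c + 5 * c^3.
The factored form is (-2+c)*(c+8)*(1+c)*(-2+c).
1) (-2+c)*(c+8)*(1+c)*(-2+c)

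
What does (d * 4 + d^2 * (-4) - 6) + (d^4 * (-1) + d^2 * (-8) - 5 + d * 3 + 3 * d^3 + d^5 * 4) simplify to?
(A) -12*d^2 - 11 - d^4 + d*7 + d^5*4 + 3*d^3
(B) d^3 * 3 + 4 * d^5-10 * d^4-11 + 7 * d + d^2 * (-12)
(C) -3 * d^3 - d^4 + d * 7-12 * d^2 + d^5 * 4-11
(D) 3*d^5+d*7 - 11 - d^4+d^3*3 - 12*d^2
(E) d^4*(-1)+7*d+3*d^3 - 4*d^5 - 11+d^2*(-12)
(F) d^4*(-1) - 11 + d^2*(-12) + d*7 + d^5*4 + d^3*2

Adding the polynomials and combining like terms:
(d*4 + d^2*(-4) - 6) + (d^4*(-1) + d^2*(-8) - 5 + d*3 + 3*d^3 + d^5*4)
= -12*d^2 - 11 - d^4 + d*7 + d^5*4 + 3*d^3
A) -12*d^2 - 11 - d^4 + d*7 + d^5*4 + 3*d^3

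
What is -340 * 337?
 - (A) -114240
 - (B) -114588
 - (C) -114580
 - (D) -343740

-340 * 337 = -114580
C) -114580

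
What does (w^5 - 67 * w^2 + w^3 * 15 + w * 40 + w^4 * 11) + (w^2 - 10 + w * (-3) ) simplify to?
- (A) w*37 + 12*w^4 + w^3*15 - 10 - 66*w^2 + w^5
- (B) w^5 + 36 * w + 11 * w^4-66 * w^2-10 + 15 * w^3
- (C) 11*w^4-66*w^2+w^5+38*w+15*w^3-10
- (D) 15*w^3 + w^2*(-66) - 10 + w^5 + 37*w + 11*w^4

Adding the polynomials and combining like terms:
(w^5 - 67*w^2 + w^3*15 + w*40 + w^4*11) + (w^2 - 10 + w*(-3))
= 15*w^3 + w^2*(-66) - 10 + w^5 + 37*w + 11*w^4
D) 15*w^3 + w^2*(-66) - 10 + w^5 + 37*w + 11*w^4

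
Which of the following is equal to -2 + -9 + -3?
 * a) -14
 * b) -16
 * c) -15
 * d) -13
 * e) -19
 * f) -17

First: -2 + -9 = -11
Then: -11 + -3 = -14
a) -14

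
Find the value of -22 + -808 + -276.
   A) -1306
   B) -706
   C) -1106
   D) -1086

First: -22 + -808 = -830
Then: -830 + -276 = -1106
C) -1106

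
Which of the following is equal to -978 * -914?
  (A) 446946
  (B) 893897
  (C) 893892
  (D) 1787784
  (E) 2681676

-978 * -914 = 893892
C) 893892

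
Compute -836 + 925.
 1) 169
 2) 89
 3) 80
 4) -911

-836 + 925 = 89
2) 89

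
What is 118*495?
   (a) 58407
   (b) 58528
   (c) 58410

118 * 495 = 58410
c) 58410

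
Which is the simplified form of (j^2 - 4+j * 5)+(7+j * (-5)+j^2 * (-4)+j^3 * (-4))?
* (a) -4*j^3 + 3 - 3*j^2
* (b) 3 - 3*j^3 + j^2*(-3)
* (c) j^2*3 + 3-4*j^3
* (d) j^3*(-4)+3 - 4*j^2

Adding the polynomials and combining like terms:
(j^2 - 4 + j*5) + (7 + j*(-5) + j^2*(-4) + j^3*(-4))
= -4*j^3 + 3 - 3*j^2
a) -4*j^3 + 3 - 3*j^2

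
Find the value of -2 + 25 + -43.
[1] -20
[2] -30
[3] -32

First: -2 + 25 = 23
Then: 23 + -43 = -20
1) -20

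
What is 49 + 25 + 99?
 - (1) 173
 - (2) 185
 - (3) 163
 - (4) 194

First: 49 + 25 = 74
Then: 74 + 99 = 173
1) 173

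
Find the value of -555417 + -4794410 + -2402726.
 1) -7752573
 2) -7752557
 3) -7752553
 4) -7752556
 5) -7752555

First: -555417 + -4794410 = -5349827
Then: -5349827 + -2402726 = -7752553
3) -7752553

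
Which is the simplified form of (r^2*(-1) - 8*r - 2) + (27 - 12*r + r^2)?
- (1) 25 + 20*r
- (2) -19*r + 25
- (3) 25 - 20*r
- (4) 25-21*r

Adding the polynomials and combining like terms:
(r^2*(-1) - 8*r - 2) + (27 - 12*r + r^2)
= 25 - 20*r
3) 25 - 20*r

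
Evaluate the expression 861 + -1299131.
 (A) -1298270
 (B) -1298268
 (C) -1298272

861 + -1299131 = -1298270
A) -1298270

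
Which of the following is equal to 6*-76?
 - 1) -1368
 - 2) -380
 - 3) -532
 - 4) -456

6 * -76 = -456
4) -456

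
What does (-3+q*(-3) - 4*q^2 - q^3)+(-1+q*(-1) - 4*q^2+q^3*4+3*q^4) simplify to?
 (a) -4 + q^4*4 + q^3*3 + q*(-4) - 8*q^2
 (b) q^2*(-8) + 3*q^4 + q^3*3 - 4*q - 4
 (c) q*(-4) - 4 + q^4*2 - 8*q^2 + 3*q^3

Adding the polynomials and combining like terms:
(-3 + q*(-3) - 4*q^2 - q^3) + (-1 + q*(-1) - 4*q^2 + q^3*4 + 3*q^4)
= q^2*(-8) + 3*q^4 + q^3*3 - 4*q - 4
b) q^2*(-8) + 3*q^4 + q^3*3 - 4*q - 4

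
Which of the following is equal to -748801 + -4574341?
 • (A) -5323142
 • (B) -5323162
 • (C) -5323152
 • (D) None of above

-748801 + -4574341 = -5323142
A) -5323142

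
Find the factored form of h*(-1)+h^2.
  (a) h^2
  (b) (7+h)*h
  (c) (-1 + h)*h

We need to factor h*(-1)+h^2.
The factored form is (-1 + h)*h.
c) (-1 + h)*h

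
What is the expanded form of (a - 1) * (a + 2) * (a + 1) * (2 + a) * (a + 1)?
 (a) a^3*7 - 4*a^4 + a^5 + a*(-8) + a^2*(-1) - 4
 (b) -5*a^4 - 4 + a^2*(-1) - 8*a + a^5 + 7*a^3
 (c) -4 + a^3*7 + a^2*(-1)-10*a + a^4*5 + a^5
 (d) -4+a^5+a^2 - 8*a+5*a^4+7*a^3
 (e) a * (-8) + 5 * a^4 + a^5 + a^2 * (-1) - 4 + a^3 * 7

Expanding (a - 1) * (a + 2) * (a + 1) * (2 + a) * (a + 1):
= a * (-8) + 5 * a^4 + a^5 + a^2 * (-1) - 4 + a^3 * 7
e) a * (-8) + 5 * a^4 + a^5 + a^2 * (-1) - 4 + a^3 * 7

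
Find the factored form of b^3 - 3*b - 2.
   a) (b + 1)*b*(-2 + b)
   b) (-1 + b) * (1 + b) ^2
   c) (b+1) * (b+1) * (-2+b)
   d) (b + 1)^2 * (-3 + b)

We need to factor b^3 - 3*b - 2.
The factored form is (b+1) * (b+1) * (-2+b).
c) (b+1) * (b+1) * (-2+b)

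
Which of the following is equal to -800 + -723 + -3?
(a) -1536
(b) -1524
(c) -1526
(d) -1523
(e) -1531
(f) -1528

First: -800 + -723 = -1523
Then: -1523 + -3 = -1526
c) -1526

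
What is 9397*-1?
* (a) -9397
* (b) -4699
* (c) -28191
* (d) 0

9397 * -1 = -9397
a) -9397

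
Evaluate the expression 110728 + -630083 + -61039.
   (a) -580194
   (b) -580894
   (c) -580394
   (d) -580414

First: 110728 + -630083 = -519355
Then: -519355 + -61039 = -580394
c) -580394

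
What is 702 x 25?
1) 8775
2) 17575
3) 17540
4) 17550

702 * 25 = 17550
4) 17550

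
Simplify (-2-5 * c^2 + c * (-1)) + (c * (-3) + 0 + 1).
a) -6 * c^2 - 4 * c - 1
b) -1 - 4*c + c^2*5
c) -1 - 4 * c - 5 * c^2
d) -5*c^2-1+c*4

Adding the polynomials and combining like terms:
(-2 - 5*c^2 + c*(-1)) + (c*(-3) + 0 + 1)
= -1 - 4 * c - 5 * c^2
c) -1 - 4 * c - 5 * c^2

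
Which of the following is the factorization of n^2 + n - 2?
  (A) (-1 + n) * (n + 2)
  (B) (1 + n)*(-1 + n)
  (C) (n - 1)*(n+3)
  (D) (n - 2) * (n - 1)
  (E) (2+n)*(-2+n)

We need to factor n^2 + n - 2.
The factored form is (-1 + n) * (n + 2).
A) (-1 + n) * (n + 2)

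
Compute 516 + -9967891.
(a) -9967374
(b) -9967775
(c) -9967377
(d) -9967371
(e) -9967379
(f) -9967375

516 + -9967891 = -9967375
f) -9967375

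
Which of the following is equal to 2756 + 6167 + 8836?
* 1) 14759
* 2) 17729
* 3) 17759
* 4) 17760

First: 2756 + 6167 = 8923
Then: 8923 + 8836 = 17759
3) 17759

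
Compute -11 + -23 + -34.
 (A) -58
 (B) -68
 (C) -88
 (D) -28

First: -11 + -23 = -34
Then: -34 + -34 = -68
B) -68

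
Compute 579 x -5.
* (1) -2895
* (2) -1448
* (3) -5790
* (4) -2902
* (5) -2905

579 * -5 = -2895
1) -2895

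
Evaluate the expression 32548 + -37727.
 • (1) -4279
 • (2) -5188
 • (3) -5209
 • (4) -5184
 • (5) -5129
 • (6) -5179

32548 + -37727 = -5179
6) -5179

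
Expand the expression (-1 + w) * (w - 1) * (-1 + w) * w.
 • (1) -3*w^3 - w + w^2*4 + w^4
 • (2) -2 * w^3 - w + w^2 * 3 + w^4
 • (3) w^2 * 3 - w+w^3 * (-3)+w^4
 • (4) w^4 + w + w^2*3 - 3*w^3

Expanding (-1 + w) * (w - 1) * (-1 + w) * w:
= w^2 * 3 - w+w^3 * (-3)+w^4
3) w^2 * 3 - w+w^3 * (-3)+w^4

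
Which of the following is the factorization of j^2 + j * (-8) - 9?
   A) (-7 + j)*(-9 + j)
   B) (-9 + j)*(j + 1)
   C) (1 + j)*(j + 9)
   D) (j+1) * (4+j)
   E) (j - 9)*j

We need to factor j^2 + j * (-8) - 9.
The factored form is (-9 + j)*(j + 1).
B) (-9 + j)*(j + 1)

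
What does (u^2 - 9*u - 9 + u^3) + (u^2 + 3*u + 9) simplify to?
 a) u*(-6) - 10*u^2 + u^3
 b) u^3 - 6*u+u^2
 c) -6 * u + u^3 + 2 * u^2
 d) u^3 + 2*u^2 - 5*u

Adding the polynomials and combining like terms:
(u^2 - 9*u - 9 + u^3) + (u^2 + 3*u + 9)
= -6 * u + u^3 + 2 * u^2
c) -6 * u + u^3 + 2 * u^2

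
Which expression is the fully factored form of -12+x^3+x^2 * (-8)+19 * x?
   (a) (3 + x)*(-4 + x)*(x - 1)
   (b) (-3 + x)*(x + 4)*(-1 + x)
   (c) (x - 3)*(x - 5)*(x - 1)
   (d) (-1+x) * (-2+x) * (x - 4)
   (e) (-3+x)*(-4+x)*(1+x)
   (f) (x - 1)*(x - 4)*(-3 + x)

We need to factor -12+x^3+x^2 * (-8)+19 * x.
The factored form is (x - 1)*(x - 4)*(-3 + x).
f) (x - 1)*(x - 4)*(-3 + x)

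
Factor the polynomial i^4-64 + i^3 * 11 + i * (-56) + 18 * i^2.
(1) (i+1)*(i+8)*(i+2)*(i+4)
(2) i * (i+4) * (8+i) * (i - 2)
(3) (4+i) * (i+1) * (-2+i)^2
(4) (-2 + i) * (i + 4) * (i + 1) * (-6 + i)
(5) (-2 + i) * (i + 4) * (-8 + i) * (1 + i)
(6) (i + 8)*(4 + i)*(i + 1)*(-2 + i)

We need to factor i^4-64 + i^3 * 11 + i * (-56) + 18 * i^2.
The factored form is (i + 8)*(4 + i)*(i + 1)*(-2 + i).
6) (i + 8)*(4 + i)*(i + 1)*(-2 + i)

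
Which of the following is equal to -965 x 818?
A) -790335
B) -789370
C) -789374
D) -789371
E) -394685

-965 * 818 = -789370
B) -789370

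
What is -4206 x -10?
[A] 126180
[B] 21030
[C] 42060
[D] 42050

-4206 * -10 = 42060
C) 42060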